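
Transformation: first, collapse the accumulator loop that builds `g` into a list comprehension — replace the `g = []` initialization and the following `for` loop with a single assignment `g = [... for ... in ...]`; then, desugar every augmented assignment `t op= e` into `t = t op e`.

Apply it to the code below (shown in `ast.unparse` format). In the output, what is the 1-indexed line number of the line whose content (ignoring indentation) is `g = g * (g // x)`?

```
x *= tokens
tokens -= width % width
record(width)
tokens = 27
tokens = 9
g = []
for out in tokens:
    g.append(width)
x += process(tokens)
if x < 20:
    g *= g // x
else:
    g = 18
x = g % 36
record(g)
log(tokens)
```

9

Transformed code:
x = x * tokens
tokens = tokens - width % width
record(width)
tokens = 27
tokens = 9
g = [width for out in tokens]
x = x + process(tokens)
if x < 20:
    g = g * (g // x)
else:
    g = 18
x = g % 36
record(g)
log(tokens)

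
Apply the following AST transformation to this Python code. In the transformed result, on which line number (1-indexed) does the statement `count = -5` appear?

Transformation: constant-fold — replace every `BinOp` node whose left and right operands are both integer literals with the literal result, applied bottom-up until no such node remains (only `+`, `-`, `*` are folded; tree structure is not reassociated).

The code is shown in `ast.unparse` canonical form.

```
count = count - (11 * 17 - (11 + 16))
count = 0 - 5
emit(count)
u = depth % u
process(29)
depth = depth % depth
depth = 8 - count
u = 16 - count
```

Transformed code:
count = count - 160
count = -5
emit(count)
u = depth % u
process(29)
depth = depth % depth
depth = 8 - count
u = 16 - count

2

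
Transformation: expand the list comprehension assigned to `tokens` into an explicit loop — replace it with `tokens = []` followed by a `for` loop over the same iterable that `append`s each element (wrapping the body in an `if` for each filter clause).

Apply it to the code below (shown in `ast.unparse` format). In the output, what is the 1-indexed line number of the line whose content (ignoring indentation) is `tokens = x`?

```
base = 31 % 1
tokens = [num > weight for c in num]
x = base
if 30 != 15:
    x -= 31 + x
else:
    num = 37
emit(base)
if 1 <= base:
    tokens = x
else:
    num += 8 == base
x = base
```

12

Transformed code:
base = 31 % 1
tokens = []
for c in num:
    tokens.append(num > weight)
x = base
if 30 != 15:
    x -= 31 + x
else:
    num = 37
emit(base)
if 1 <= base:
    tokens = x
else:
    num += 8 == base
x = base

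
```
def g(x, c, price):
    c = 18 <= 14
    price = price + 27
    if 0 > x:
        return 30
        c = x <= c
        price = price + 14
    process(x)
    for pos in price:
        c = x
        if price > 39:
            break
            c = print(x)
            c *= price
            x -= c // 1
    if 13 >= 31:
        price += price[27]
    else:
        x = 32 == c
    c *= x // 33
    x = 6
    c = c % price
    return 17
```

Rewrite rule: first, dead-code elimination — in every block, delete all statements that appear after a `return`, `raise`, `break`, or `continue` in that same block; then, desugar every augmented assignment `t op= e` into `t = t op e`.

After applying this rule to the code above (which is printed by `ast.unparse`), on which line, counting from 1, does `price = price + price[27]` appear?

Transformed code:
def g(x, c, price):
    c = 18 <= 14
    price = price + 27
    if 0 > x:
        return 30
    process(x)
    for pos in price:
        c = x
        if price > 39:
            break
    if 13 >= 31:
        price = price + price[27]
    else:
        x = 32 == c
    c = c * (x // 33)
    x = 6
    c = c % price
    return 17

12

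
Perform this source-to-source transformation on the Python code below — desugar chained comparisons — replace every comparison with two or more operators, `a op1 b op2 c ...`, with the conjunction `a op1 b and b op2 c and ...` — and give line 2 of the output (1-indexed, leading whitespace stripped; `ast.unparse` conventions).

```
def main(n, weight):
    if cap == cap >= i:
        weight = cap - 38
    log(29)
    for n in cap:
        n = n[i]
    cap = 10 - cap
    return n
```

if cap == cap and cap >= i:

Transformed code:
def main(n, weight):
    if cap == cap and cap >= i:
        weight = cap - 38
    log(29)
    for n in cap:
        n = n[i]
    cap = 10 - cap
    return n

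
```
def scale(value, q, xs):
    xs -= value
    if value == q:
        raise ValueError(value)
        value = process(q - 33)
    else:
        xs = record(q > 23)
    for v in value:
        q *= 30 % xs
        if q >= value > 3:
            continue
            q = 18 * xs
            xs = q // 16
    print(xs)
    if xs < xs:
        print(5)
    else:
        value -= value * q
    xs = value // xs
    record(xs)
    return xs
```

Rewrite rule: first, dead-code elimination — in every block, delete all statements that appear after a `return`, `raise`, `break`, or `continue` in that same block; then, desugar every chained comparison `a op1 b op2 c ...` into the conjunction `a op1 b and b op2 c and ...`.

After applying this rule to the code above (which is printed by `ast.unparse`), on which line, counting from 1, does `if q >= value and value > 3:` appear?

9

Transformed code:
def scale(value, q, xs):
    xs -= value
    if value == q:
        raise ValueError(value)
    else:
        xs = record(q > 23)
    for v in value:
        q *= 30 % xs
        if q >= value and value > 3:
            continue
    print(xs)
    if xs < xs:
        print(5)
    else:
        value -= value * q
    xs = value // xs
    record(xs)
    return xs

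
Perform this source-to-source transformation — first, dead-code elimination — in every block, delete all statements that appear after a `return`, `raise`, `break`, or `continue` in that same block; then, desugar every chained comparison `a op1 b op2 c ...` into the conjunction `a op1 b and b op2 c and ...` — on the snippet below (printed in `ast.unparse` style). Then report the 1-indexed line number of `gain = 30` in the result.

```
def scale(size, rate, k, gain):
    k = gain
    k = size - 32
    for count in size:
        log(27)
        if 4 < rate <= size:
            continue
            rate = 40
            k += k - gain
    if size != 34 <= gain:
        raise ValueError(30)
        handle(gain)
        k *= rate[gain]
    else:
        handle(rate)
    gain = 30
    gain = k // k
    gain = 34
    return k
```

12

Transformed code:
def scale(size, rate, k, gain):
    k = gain
    k = size - 32
    for count in size:
        log(27)
        if 4 < rate and rate <= size:
            continue
    if size != 34 and 34 <= gain:
        raise ValueError(30)
    else:
        handle(rate)
    gain = 30
    gain = k // k
    gain = 34
    return k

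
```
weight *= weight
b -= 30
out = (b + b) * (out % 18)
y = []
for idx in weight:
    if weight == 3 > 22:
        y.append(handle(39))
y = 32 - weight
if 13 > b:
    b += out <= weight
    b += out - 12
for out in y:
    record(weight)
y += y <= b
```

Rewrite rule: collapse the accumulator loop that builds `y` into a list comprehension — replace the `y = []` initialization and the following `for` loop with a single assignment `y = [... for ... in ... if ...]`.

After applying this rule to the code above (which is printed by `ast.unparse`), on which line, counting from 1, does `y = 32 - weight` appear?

Transformed code:
weight *= weight
b -= 30
out = (b + b) * (out % 18)
y = [handle(39) for idx in weight if weight == 3 > 22]
y = 32 - weight
if 13 > b:
    b += out <= weight
    b += out - 12
for out in y:
    record(weight)
y += y <= b

5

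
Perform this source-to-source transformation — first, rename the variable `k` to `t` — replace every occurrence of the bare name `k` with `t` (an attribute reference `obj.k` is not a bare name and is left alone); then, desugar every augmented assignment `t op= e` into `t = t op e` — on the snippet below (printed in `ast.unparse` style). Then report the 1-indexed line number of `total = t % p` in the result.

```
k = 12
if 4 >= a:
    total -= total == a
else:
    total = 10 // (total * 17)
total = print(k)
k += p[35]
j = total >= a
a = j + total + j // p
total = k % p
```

10

Transformed code:
t = 12
if 4 >= a:
    total = total - (total == a)
else:
    total = 10 // (total * 17)
total = print(t)
t = t + p[35]
j = total >= a
a = j + total + j // p
total = t % p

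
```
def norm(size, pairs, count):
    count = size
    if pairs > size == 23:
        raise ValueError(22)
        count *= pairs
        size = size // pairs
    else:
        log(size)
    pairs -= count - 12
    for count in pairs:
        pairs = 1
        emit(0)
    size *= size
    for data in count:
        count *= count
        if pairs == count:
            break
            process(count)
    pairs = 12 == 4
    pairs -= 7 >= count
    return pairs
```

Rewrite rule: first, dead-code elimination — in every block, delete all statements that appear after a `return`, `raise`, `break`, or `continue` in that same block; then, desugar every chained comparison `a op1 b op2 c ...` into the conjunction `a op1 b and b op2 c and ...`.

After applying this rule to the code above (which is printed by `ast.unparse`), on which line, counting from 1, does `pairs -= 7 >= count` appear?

17

Transformed code:
def norm(size, pairs, count):
    count = size
    if pairs > size and size == 23:
        raise ValueError(22)
    else:
        log(size)
    pairs -= count - 12
    for count in pairs:
        pairs = 1
        emit(0)
    size *= size
    for data in count:
        count *= count
        if pairs == count:
            break
    pairs = 12 == 4
    pairs -= 7 >= count
    return pairs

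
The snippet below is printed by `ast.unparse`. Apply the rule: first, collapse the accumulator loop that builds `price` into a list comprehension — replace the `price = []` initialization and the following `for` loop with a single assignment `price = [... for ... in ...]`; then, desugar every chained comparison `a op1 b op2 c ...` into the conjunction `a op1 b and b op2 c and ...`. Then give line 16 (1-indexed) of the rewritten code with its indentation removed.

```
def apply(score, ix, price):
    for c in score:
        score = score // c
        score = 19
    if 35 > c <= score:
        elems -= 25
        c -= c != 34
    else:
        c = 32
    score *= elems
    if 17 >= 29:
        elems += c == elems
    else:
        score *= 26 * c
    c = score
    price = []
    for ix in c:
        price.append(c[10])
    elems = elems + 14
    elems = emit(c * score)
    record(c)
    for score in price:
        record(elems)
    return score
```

price = [c[10] for ix in c]

Transformed code:
def apply(score, ix, price):
    for c in score:
        score = score // c
        score = 19
    if 35 > c and c <= score:
        elems -= 25
        c -= c != 34
    else:
        c = 32
    score *= elems
    if 17 >= 29:
        elems += c == elems
    else:
        score *= 26 * c
    c = score
    price = [c[10] for ix in c]
    elems = elems + 14
    elems = emit(c * score)
    record(c)
    for score in price:
        record(elems)
    return score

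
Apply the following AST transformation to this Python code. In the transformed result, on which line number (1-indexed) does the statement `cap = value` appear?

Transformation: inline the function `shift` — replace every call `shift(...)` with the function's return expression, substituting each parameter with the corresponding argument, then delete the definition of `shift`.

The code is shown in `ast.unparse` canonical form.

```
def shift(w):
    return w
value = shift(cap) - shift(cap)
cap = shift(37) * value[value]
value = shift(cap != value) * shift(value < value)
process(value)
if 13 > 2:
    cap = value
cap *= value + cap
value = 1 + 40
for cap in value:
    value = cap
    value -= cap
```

6

Transformed code:
value = cap - cap
cap = 37 * value[value]
value = (cap != value) * (value < value)
process(value)
if 13 > 2:
    cap = value
cap *= value + cap
value = 1 + 40
for cap in value:
    value = cap
    value -= cap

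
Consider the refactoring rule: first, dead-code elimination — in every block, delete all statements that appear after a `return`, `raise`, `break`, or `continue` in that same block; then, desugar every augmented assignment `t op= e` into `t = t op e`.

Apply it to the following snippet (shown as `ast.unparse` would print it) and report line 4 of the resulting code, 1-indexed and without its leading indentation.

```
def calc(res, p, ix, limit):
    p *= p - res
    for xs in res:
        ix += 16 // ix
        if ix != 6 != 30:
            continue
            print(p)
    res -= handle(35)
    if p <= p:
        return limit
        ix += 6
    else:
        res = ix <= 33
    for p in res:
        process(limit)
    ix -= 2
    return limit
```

Transformed code:
def calc(res, p, ix, limit):
    p = p * (p - res)
    for xs in res:
        ix = ix + 16 // ix
        if ix != 6 != 30:
            continue
    res = res - handle(35)
    if p <= p:
        return limit
    else:
        res = ix <= 33
    for p in res:
        process(limit)
    ix = ix - 2
    return limit

ix = ix + 16 // ix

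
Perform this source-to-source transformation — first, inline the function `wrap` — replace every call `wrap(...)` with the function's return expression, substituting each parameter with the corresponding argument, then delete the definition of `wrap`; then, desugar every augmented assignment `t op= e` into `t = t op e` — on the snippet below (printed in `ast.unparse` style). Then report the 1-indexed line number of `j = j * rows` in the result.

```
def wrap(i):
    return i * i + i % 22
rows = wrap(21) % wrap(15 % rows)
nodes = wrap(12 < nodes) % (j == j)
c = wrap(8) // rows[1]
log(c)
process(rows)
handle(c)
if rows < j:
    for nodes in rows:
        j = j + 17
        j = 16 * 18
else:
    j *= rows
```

12

Transformed code:
rows = (21 * 21 + 21 % 22) % (15 % rows * (15 % rows) + 15 % rows % 22)
nodes = ((12 < nodes) * (12 < nodes) + (12 < nodes) % 22) % (j == j)
c = (8 * 8 + 8 % 22) // rows[1]
log(c)
process(rows)
handle(c)
if rows < j:
    for nodes in rows:
        j = j + 17
        j = 16 * 18
else:
    j = j * rows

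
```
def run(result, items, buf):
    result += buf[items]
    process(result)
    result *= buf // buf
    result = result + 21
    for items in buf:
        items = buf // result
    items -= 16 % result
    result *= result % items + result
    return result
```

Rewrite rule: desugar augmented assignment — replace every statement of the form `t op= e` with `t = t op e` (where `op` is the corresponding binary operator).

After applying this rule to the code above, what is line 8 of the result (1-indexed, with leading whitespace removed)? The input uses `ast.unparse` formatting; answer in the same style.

items = items - 16 % result

Transformed code:
def run(result, items, buf):
    result = result + buf[items]
    process(result)
    result = result * (buf // buf)
    result = result + 21
    for items in buf:
        items = buf // result
    items = items - 16 % result
    result = result * (result % items + result)
    return result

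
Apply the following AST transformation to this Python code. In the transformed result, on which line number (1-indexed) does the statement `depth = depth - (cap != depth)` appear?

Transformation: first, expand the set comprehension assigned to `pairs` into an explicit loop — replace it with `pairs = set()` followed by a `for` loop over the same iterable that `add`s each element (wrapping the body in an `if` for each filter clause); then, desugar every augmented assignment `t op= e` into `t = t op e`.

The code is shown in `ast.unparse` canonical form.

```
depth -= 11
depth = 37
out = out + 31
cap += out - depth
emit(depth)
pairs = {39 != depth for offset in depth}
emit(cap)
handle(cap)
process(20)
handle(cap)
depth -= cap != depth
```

13

Transformed code:
depth = depth - 11
depth = 37
out = out + 31
cap = cap + (out - depth)
emit(depth)
pairs = set()
for offset in depth:
    pairs.add(39 != depth)
emit(cap)
handle(cap)
process(20)
handle(cap)
depth = depth - (cap != depth)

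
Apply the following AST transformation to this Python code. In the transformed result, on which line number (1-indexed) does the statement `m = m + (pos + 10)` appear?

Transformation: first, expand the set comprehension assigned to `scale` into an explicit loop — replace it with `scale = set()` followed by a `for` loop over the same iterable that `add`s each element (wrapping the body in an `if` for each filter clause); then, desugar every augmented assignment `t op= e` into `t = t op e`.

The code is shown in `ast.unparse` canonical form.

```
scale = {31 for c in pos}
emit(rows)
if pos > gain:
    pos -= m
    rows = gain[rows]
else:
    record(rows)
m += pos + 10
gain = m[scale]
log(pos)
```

Transformed code:
scale = set()
for c in pos:
    scale.add(31)
emit(rows)
if pos > gain:
    pos = pos - m
    rows = gain[rows]
else:
    record(rows)
m = m + (pos + 10)
gain = m[scale]
log(pos)

10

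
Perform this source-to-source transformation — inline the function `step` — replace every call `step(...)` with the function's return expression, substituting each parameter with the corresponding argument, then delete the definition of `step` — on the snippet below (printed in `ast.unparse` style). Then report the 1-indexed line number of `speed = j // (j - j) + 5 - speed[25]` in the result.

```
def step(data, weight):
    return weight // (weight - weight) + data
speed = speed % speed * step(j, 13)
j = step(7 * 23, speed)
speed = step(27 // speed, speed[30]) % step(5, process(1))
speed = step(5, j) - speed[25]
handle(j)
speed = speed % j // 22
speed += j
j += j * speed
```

Transformed code:
speed = speed % speed * (13 // (13 - 13) + j)
j = speed // (speed - speed) + 7 * 23
speed = (speed[30] // (speed[30] - speed[30]) + 27 // speed) % (process(1) // (process(1) - process(1)) + 5)
speed = j // (j - j) + 5 - speed[25]
handle(j)
speed = speed % j // 22
speed += j
j += j * speed

4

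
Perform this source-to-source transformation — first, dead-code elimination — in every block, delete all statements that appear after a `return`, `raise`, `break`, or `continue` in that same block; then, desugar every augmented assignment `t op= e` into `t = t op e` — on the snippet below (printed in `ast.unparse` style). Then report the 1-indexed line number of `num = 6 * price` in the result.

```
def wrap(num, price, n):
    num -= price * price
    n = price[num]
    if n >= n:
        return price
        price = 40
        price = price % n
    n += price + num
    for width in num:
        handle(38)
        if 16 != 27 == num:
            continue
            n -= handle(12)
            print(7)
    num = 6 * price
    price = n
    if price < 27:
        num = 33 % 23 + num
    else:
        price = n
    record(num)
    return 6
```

Transformed code:
def wrap(num, price, n):
    num = num - price * price
    n = price[num]
    if n >= n:
        return price
    n = n + (price + num)
    for width in num:
        handle(38)
        if 16 != 27 == num:
            continue
    num = 6 * price
    price = n
    if price < 27:
        num = 33 % 23 + num
    else:
        price = n
    record(num)
    return 6

11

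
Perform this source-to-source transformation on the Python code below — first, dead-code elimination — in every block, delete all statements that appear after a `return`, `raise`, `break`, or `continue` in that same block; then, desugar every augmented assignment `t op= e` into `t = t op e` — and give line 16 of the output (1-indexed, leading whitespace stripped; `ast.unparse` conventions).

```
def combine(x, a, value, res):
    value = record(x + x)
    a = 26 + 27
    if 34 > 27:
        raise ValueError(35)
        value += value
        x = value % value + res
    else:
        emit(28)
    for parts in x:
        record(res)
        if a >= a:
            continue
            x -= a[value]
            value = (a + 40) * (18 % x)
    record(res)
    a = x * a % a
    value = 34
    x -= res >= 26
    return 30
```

Transformed code:
def combine(x, a, value, res):
    value = record(x + x)
    a = 26 + 27
    if 34 > 27:
        raise ValueError(35)
    else:
        emit(28)
    for parts in x:
        record(res)
        if a >= a:
            continue
    record(res)
    a = x * a % a
    value = 34
    x = x - (res >= 26)
    return 30

return 30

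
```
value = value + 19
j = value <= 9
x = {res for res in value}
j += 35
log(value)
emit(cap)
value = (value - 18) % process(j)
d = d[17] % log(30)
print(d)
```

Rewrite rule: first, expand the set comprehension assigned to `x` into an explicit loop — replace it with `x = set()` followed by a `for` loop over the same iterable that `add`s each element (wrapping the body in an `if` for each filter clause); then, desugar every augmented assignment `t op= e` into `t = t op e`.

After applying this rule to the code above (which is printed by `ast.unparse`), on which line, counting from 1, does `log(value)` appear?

Transformed code:
value = value + 19
j = value <= 9
x = set()
for res in value:
    x.add(res)
j = j + 35
log(value)
emit(cap)
value = (value - 18) % process(j)
d = d[17] % log(30)
print(d)

7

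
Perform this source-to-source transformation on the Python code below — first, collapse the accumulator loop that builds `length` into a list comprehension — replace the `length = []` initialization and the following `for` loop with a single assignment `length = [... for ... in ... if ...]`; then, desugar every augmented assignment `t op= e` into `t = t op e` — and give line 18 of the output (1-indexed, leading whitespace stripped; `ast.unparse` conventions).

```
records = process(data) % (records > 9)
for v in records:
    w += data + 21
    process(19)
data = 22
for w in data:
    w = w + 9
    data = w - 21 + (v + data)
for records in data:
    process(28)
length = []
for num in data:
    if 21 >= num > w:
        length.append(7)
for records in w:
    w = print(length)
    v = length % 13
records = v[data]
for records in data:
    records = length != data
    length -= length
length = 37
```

length = length - length

Transformed code:
records = process(data) % (records > 9)
for v in records:
    w = w + (data + 21)
    process(19)
data = 22
for w in data:
    w = w + 9
    data = w - 21 + (v + data)
for records in data:
    process(28)
length = [7 for num in data if 21 >= num > w]
for records in w:
    w = print(length)
    v = length % 13
records = v[data]
for records in data:
    records = length != data
    length = length - length
length = 37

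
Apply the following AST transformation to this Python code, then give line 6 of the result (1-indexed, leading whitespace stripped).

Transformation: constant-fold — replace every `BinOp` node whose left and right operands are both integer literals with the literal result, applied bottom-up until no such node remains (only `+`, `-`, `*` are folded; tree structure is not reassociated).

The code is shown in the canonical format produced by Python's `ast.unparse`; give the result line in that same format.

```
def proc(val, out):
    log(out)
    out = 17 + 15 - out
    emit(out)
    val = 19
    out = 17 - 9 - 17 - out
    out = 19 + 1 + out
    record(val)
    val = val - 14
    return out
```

Transformed code:
def proc(val, out):
    log(out)
    out = 32 - out
    emit(out)
    val = 19
    out = -9 - out
    out = 20 + out
    record(val)
    val = val - 14
    return out

out = -9 - out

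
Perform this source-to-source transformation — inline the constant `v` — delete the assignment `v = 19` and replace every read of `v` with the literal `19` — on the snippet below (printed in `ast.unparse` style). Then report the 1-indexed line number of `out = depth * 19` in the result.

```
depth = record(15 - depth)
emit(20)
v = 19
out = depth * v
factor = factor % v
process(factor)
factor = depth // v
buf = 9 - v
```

Transformed code:
depth = record(15 - depth)
emit(20)
out = depth * 19
factor = factor % 19
process(factor)
factor = depth // 19
buf = 9 - 19

3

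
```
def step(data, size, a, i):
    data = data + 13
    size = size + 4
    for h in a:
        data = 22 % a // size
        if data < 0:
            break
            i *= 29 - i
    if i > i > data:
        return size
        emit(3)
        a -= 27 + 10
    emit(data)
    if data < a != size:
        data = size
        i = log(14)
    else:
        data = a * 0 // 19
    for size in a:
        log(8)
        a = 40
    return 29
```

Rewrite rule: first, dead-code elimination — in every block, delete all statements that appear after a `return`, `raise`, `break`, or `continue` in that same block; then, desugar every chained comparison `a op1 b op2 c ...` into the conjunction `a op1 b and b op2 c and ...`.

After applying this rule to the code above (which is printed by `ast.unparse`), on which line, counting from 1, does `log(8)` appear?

Transformed code:
def step(data, size, a, i):
    data = data + 13
    size = size + 4
    for h in a:
        data = 22 % a // size
        if data < 0:
            break
    if i > i and i > data:
        return size
    emit(data)
    if data < a and a != size:
        data = size
        i = log(14)
    else:
        data = a * 0 // 19
    for size in a:
        log(8)
        a = 40
    return 29

17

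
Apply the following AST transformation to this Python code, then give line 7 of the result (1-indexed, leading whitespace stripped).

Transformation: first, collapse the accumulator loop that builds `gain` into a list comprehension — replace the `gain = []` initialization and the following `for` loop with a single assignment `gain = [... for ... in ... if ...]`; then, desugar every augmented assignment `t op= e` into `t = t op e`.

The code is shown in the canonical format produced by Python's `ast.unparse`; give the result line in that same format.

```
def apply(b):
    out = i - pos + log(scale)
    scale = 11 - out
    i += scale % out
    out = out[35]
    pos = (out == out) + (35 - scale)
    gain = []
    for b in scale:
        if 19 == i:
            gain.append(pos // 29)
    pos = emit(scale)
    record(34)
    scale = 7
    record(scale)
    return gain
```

Transformed code:
def apply(b):
    out = i - pos + log(scale)
    scale = 11 - out
    i = i + scale % out
    out = out[35]
    pos = (out == out) + (35 - scale)
    gain = [pos // 29 for b in scale if 19 == i]
    pos = emit(scale)
    record(34)
    scale = 7
    record(scale)
    return gain

gain = [pos // 29 for b in scale if 19 == i]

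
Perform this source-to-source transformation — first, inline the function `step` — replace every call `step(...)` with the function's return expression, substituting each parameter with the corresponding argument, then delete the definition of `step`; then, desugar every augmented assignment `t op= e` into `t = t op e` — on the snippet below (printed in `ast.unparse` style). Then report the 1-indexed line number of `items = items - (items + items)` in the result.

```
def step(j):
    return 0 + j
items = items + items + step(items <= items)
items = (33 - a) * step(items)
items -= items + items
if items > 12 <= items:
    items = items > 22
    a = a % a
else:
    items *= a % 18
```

Transformed code:
items = items + items + (0 + (items <= items))
items = (33 - a) * (0 + items)
items = items - (items + items)
if items > 12 <= items:
    items = items > 22
    a = a % a
else:
    items = items * (a % 18)

3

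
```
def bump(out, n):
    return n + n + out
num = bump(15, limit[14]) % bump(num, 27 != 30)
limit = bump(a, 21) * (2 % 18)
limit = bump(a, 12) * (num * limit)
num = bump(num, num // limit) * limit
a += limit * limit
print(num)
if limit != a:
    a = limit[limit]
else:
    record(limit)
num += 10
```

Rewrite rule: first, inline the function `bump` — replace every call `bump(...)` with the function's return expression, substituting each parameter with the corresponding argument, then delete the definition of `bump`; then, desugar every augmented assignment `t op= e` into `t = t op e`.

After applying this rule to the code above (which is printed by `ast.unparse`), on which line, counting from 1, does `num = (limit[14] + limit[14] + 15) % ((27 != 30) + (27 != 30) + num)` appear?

1

Transformed code:
num = (limit[14] + limit[14] + 15) % ((27 != 30) + (27 != 30) + num)
limit = (21 + 21 + a) * (2 % 18)
limit = (12 + 12 + a) * (num * limit)
num = (num // limit + num // limit + num) * limit
a = a + limit * limit
print(num)
if limit != a:
    a = limit[limit]
else:
    record(limit)
num = num + 10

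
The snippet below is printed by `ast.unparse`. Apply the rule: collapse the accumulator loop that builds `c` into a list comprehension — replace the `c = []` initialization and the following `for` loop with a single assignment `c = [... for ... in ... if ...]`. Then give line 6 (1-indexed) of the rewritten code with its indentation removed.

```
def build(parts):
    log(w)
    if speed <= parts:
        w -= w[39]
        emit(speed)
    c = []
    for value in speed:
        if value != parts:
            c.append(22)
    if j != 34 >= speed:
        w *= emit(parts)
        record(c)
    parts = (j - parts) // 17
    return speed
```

Transformed code:
def build(parts):
    log(w)
    if speed <= parts:
        w -= w[39]
        emit(speed)
    c = [22 for value in speed if value != parts]
    if j != 34 >= speed:
        w *= emit(parts)
        record(c)
    parts = (j - parts) // 17
    return speed

c = [22 for value in speed if value != parts]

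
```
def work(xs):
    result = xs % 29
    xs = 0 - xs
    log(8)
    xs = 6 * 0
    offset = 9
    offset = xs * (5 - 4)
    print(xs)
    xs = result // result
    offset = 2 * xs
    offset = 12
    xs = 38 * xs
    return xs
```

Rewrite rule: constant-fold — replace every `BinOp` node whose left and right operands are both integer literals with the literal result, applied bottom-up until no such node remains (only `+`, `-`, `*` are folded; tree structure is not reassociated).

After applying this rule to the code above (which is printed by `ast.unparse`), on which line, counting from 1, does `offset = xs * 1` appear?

7

Transformed code:
def work(xs):
    result = xs % 29
    xs = 0 - xs
    log(8)
    xs = 0
    offset = 9
    offset = xs * 1
    print(xs)
    xs = result // result
    offset = 2 * xs
    offset = 12
    xs = 38 * xs
    return xs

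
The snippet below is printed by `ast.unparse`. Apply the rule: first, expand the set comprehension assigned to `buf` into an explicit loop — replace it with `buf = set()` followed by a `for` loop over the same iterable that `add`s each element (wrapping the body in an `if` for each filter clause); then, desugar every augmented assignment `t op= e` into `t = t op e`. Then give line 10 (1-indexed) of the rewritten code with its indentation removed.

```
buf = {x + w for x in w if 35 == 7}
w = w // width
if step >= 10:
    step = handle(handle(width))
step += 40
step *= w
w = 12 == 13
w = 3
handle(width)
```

w = 12 == 13

Transformed code:
buf = set()
for x in w:
    if 35 == 7:
        buf.add(x + w)
w = w // width
if step >= 10:
    step = handle(handle(width))
step = step + 40
step = step * w
w = 12 == 13
w = 3
handle(width)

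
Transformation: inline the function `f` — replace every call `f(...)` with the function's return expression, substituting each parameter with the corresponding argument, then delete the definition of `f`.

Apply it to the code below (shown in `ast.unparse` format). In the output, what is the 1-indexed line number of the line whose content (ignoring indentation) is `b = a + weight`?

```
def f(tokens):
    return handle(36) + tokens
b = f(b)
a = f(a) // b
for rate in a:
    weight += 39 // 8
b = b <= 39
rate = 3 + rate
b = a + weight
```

Transformed code:
b = handle(36) + b
a = (handle(36) + a) // b
for rate in a:
    weight += 39 // 8
b = b <= 39
rate = 3 + rate
b = a + weight

7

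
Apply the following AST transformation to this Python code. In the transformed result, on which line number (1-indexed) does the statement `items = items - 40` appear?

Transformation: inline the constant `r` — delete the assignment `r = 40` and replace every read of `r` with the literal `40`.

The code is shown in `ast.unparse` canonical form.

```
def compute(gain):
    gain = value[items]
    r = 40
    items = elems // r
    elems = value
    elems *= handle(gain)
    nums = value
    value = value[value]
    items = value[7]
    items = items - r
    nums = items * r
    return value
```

Transformed code:
def compute(gain):
    gain = value[items]
    items = elems // 40
    elems = value
    elems *= handle(gain)
    nums = value
    value = value[value]
    items = value[7]
    items = items - 40
    nums = items * 40
    return value

9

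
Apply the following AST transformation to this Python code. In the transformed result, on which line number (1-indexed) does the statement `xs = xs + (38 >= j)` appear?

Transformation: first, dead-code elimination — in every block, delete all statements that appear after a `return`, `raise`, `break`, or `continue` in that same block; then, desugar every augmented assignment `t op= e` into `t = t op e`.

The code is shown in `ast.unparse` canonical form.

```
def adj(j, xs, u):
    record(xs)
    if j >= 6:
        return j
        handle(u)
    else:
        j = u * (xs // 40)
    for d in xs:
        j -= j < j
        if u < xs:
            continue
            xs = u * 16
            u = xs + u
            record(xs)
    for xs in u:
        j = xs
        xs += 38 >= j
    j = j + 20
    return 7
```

13

Transformed code:
def adj(j, xs, u):
    record(xs)
    if j >= 6:
        return j
    else:
        j = u * (xs // 40)
    for d in xs:
        j = j - (j < j)
        if u < xs:
            continue
    for xs in u:
        j = xs
        xs = xs + (38 >= j)
    j = j + 20
    return 7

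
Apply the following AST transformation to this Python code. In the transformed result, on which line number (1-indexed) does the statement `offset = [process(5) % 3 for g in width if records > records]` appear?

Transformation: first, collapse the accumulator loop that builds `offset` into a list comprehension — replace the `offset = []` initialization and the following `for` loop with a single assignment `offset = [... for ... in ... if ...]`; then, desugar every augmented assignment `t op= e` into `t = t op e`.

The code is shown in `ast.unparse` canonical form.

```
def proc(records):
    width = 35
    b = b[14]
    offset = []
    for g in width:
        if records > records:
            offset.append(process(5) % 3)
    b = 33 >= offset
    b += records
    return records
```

4

Transformed code:
def proc(records):
    width = 35
    b = b[14]
    offset = [process(5) % 3 for g in width if records > records]
    b = 33 >= offset
    b = b + records
    return records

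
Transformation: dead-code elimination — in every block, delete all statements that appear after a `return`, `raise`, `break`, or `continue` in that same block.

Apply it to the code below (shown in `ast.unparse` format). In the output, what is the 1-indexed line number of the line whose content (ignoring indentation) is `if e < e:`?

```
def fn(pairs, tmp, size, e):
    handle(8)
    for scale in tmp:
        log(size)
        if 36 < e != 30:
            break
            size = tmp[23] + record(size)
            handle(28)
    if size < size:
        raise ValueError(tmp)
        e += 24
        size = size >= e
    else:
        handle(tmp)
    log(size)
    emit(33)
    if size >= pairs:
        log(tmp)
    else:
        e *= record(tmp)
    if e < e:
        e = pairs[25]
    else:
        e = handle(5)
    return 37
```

Transformed code:
def fn(pairs, tmp, size, e):
    handle(8)
    for scale in tmp:
        log(size)
        if 36 < e != 30:
            break
    if size < size:
        raise ValueError(tmp)
    else:
        handle(tmp)
    log(size)
    emit(33)
    if size >= pairs:
        log(tmp)
    else:
        e *= record(tmp)
    if e < e:
        e = pairs[25]
    else:
        e = handle(5)
    return 37

17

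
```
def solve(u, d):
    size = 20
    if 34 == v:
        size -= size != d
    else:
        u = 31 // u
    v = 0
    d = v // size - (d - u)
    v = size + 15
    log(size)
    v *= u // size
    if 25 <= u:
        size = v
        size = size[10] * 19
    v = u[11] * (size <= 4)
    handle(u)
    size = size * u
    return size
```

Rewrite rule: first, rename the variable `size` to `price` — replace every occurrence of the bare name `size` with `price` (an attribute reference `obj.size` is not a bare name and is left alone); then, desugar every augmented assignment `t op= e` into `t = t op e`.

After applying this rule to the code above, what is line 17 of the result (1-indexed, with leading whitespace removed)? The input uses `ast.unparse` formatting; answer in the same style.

price = price * u

Transformed code:
def solve(u, d):
    price = 20
    if 34 == v:
        price = price - (price != d)
    else:
        u = 31 // u
    v = 0
    d = v // price - (d - u)
    v = price + 15
    log(price)
    v = v * (u // price)
    if 25 <= u:
        price = v
        price = price[10] * 19
    v = u[11] * (price <= 4)
    handle(u)
    price = price * u
    return price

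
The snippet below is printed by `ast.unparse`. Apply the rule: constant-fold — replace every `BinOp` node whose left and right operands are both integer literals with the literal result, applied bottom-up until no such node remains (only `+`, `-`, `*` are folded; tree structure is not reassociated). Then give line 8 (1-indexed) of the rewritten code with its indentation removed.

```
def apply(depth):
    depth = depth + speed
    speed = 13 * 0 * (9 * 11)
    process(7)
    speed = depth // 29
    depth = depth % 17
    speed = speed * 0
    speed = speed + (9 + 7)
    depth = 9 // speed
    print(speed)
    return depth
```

Transformed code:
def apply(depth):
    depth = depth + speed
    speed = 0
    process(7)
    speed = depth // 29
    depth = depth % 17
    speed = speed * 0
    speed = speed + 16
    depth = 9 // speed
    print(speed)
    return depth

speed = speed + 16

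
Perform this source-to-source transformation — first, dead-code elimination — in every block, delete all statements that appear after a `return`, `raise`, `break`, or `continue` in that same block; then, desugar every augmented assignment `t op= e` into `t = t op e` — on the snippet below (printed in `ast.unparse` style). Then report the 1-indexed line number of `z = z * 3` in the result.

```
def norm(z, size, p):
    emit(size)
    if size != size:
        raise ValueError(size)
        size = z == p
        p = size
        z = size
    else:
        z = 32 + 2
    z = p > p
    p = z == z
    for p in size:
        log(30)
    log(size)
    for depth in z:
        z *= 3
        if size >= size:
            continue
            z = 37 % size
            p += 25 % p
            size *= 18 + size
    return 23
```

13

Transformed code:
def norm(z, size, p):
    emit(size)
    if size != size:
        raise ValueError(size)
    else:
        z = 32 + 2
    z = p > p
    p = z == z
    for p in size:
        log(30)
    log(size)
    for depth in z:
        z = z * 3
        if size >= size:
            continue
    return 23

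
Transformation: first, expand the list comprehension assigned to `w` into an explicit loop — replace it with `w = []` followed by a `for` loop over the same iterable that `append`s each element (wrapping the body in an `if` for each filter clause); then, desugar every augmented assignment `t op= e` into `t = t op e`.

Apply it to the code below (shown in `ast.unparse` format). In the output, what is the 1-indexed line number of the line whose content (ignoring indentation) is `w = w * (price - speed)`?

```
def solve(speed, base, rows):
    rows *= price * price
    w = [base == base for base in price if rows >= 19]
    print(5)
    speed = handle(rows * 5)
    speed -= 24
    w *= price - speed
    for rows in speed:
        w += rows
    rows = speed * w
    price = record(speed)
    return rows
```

Transformed code:
def solve(speed, base, rows):
    rows = rows * (price * price)
    w = []
    for base in price:
        if rows >= 19:
            w.append(base == base)
    print(5)
    speed = handle(rows * 5)
    speed = speed - 24
    w = w * (price - speed)
    for rows in speed:
        w = w + rows
    rows = speed * w
    price = record(speed)
    return rows

10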